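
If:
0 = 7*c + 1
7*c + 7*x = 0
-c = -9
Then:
No Solution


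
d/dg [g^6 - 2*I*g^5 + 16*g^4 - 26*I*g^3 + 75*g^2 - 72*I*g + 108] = 6*g^5 - 10*I*g^4 + 64*g^3 - 78*I*g^2 + 150*g - 72*I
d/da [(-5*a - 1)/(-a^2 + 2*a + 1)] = (5*a^2 - 10*a - 2*(a - 1)*(5*a + 1) - 5)/(-a^2 + 2*a + 1)^2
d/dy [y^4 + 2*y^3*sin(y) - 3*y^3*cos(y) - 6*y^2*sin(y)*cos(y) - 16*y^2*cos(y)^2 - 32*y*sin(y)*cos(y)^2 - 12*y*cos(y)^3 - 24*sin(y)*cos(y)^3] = 3*y^3*sin(y) + 2*y^3*cos(y) + 4*y^3 + 6*y^2*sin(y) + 16*y^2*sin(2*y) - 9*y^2*cos(y) - 6*y^2*cos(2*y) + 9*y*sin(y) - 6*y*sin(2*y) + 9*y*sin(3*y) - 8*y*cos(y) - 16*y*cos(2*y) - 24*y*cos(3*y) - 16*y - 8*sin(y) - 8*sin(3*y) - 9*cos(y) - 24*cos(2*y)^2 - 12*cos(2*y) - 3*cos(3*y) + 12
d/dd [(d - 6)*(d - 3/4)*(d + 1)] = 3*d^2 - 23*d/2 - 9/4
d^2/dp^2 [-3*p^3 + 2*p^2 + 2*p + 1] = 4 - 18*p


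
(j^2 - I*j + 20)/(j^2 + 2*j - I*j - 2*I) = (j^2 - I*j + 20)/(j^2 + j*(2 - I) - 2*I)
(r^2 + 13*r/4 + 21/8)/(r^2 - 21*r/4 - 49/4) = (r + 3/2)/(r - 7)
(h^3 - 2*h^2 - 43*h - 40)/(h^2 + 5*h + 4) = (h^2 - 3*h - 40)/(h + 4)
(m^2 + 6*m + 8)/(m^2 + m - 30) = (m^2 + 6*m + 8)/(m^2 + m - 30)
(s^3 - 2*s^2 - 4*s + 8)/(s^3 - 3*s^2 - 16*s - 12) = (s^2 - 4*s + 4)/(s^2 - 5*s - 6)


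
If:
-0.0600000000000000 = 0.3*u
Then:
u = -0.20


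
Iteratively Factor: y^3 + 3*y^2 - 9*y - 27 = (y - 3)*(y^2 + 6*y + 9) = (y - 3)*(y + 3)*(y + 3)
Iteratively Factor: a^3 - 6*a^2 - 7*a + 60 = (a + 3)*(a^2 - 9*a + 20) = (a - 5)*(a + 3)*(a - 4)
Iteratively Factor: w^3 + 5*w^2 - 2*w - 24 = (w + 4)*(w^2 + w - 6) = (w + 3)*(w + 4)*(w - 2)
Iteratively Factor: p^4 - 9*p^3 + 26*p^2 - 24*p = (p - 4)*(p^3 - 5*p^2 + 6*p) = (p - 4)*(p - 3)*(p^2 - 2*p) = (p - 4)*(p - 3)*(p - 2)*(p)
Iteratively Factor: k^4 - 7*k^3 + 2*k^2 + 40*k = (k - 4)*(k^3 - 3*k^2 - 10*k) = (k - 5)*(k - 4)*(k^2 + 2*k) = k*(k - 5)*(k - 4)*(k + 2)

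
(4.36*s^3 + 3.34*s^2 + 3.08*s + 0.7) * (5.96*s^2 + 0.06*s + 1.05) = 25.9856*s^5 + 20.168*s^4 + 23.1352*s^3 + 7.8638*s^2 + 3.276*s + 0.735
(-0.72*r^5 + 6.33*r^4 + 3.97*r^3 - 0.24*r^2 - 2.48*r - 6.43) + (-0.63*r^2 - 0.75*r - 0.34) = -0.72*r^5 + 6.33*r^4 + 3.97*r^3 - 0.87*r^2 - 3.23*r - 6.77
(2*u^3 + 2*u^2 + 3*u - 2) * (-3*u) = -6*u^4 - 6*u^3 - 9*u^2 + 6*u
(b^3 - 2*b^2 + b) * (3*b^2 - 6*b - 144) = 3*b^5 - 12*b^4 - 129*b^3 + 282*b^2 - 144*b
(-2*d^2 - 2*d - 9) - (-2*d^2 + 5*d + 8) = -7*d - 17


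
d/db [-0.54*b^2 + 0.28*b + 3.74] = 0.28 - 1.08*b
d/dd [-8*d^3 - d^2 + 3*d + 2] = -24*d^2 - 2*d + 3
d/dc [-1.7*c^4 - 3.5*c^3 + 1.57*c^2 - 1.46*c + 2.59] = -6.8*c^3 - 10.5*c^2 + 3.14*c - 1.46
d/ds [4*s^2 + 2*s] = 8*s + 2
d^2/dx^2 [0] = 0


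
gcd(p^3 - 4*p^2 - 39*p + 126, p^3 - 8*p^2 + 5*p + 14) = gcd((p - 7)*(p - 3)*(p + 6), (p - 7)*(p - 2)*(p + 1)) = p - 7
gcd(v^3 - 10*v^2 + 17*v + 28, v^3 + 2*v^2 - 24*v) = v - 4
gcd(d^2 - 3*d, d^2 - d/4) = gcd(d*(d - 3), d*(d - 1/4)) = d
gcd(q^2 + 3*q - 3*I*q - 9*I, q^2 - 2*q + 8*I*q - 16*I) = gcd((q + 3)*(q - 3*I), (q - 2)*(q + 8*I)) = 1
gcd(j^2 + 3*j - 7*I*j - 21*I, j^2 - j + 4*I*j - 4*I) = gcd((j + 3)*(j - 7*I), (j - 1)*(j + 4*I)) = 1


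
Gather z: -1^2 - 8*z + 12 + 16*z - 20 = 8*z - 9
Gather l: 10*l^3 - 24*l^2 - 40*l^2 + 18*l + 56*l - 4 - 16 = 10*l^3 - 64*l^2 + 74*l - 20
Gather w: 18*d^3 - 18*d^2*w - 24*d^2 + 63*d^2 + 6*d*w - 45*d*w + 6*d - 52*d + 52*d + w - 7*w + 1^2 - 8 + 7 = 18*d^3 + 39*d^2 + 6*d + w*(-18*d^2 - 39*d - 6)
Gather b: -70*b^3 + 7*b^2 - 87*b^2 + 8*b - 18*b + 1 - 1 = -70*b^3 - 80*b^2 - 10*b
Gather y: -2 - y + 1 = -y - 1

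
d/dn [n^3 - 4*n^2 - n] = 3*n^2 - 8*n - 1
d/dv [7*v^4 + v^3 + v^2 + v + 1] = 28*v^3 + 3*v^2 + 2*v + 1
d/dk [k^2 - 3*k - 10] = 2*k - 3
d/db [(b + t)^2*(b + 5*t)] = (b + t)*(3*b + 11*t)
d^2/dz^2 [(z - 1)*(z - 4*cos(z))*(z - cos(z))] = 5*z^2*cos(z) + 20*z*sin(z) - 5*z*cos(z) - 8*z*cos(2*z) + 6*z - 10*sqrt(2)*sin(z + pi/4) + 8*sqrt(2)*cos(2*z + pi/4) - 2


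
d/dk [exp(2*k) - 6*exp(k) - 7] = 2*(exp(k) - 3)*exp(k)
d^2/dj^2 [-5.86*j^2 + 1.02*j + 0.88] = -11.7200000000000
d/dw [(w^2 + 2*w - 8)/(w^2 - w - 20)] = -3/(w^2 - 10*w + 25)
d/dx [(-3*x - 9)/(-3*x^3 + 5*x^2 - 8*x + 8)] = 6*(-3*x^3 - 11*x^2 + 15*x - 16)/(9*x^6 - 30*x^5 + 73*x^4 - 128*x^3 + 144*x^2 - 128*x + 64)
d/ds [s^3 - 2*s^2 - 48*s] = 3*s^2 - 4*s - 48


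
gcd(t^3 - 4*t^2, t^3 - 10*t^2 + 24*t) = t^2 - 4*t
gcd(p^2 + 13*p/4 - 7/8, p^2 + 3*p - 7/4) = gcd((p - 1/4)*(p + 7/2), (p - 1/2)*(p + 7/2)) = p + 7/2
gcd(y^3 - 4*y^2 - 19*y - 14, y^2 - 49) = y - 7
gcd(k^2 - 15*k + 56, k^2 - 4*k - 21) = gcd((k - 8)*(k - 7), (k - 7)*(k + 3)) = k - 7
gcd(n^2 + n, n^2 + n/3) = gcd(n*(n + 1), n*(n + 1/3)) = n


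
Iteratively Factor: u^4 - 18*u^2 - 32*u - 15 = (u + 3)*(u^3 - 3*u^2 - 9*u - 5) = (u + 1)*(u + 3)*(u^2 - 4*u - 5) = (u + 1)^2*(u + 3)*(u - 5)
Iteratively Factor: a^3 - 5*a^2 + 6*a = (a - 2)*(a^2 - 3*a) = a*(a - 2)*(a - 3)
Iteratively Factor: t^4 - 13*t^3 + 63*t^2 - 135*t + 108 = (t - 3)*(t^3 - 10*t^2 + 33*t - 36) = (t - 3)^2*(t^2 - 7*t + 12) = (t - 4)*(t - 3)^2*(t - 3)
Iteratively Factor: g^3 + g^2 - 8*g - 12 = (g + 2)*(g^2 - g - 6) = (g - 3)*(g + 2)*(g + 2)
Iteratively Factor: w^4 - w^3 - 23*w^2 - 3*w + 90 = (w + 3)*(w^3 - 4*w^2 - 11*w + 30) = (w - 5)*(w + 3)*(w^2 + w - 6) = (w - 5)*(w + 3)^2*(w - 2)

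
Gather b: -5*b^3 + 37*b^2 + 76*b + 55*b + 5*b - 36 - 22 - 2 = -5*b^3 + 37*b^2 + 136*b - 60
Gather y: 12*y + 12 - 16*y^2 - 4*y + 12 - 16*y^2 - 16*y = -32*y^2 - 8*y + 24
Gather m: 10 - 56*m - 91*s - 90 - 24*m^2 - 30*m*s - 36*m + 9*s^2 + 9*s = -24*m^2 + m*(-30*s - 92) + 9*s^2 - 82*s - 80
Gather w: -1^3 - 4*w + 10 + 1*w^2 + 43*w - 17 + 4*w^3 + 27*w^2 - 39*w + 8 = 4*w^3 + 28*w^2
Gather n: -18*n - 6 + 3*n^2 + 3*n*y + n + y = 3*n^2 + n*(3*y - 17) + y - 6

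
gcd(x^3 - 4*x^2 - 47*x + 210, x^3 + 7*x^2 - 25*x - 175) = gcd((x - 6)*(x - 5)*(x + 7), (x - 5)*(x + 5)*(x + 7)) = x^2 + 2*x - 35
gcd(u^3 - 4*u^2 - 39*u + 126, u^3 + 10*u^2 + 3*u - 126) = u^2 + 3*u - 18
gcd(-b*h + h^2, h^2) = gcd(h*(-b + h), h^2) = h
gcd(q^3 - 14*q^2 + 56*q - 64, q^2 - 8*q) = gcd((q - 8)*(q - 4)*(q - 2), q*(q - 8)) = q - 8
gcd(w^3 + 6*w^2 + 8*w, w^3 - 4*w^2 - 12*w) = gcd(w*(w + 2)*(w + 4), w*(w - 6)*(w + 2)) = w^2 + 2*w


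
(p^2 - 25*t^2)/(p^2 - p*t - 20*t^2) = (p + 5*t)/(p + 4*t)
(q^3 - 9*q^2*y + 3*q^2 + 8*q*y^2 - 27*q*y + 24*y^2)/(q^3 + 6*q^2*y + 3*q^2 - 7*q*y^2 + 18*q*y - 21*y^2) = (q - 8*y)/(q + 7*y)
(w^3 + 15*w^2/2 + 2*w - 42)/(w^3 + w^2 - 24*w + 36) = (w + 7/2)/(w - 3)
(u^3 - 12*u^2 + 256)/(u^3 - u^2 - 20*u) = (u^2 - 16*u + 64)/(u*(u - 5))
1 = 1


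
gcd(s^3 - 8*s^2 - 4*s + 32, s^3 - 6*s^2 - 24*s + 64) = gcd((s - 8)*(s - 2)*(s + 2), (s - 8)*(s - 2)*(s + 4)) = s^2 - 10*s + 16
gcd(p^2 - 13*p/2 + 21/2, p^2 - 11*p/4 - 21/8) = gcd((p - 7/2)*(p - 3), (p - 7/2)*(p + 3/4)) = p - 7/2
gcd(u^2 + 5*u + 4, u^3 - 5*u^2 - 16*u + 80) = u + 4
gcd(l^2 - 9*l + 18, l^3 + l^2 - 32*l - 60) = l - 6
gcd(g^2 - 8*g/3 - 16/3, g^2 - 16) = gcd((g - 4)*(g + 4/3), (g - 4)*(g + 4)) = g - 4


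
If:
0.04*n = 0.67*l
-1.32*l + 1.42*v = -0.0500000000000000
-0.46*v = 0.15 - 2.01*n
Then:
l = 0.00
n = 0.07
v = -0.03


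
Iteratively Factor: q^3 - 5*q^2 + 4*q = (q - 4)*(q^2 - q) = (q - 4)*(q - 1)*(q)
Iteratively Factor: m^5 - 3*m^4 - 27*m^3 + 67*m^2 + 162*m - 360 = (m - 3)*(m^4 - 27*m^2 - 14*m + 120) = (m - 3)*(m + 3)*(m^3 - 3*m^2 - 18*m + 40) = (m - 3)*(m - 2)*(m + 3)*(m^2 - m - 20) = (m - 5)*(m - 3)*(m - 2)*(m + 3)*(m + 4)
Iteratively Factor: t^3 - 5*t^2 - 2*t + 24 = (t + 2)*(t^2 - 7*t + 12) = (t - 3)*(t + 2)*(t - 4)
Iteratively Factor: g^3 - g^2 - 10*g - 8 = (g + 2)*(g^2 - 3*g - 4) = (g + 1)*(g + 2)*(g - 4)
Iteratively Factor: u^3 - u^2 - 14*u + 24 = (u - 3)*(u^2 + 2*u - 8) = (u - 3)*(u + 4)*(u - 2)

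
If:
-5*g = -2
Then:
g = 2/5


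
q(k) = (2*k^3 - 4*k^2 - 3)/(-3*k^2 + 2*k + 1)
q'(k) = (6*k - 2)*(2*k^3 - 4*k^2 - 3)/(-3*k^2 + 2*k + 1)^2 + (6*k^2 - 8*k)/(-3*k^2 + 2*k + 1) = 2*(-3*k^4 + 4*k^3 - k^2 - 13*k + 3)/(9*k^4 - 12*k^3 - 2*k^2 + 4*k + 1)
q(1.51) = 1.86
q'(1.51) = -5.21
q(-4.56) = 3.91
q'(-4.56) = -0.66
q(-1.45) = 2.13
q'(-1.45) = -0.17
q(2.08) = 0.30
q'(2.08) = -1.59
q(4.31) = -1.80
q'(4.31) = -0.74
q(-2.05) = 2.36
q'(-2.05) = -0.50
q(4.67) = -2.06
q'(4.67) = -0.72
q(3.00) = -0.75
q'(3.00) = -0.90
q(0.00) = -3.00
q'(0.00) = 6.00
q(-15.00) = 10.87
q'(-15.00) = -0.67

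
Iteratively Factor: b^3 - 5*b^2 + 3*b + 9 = (b - 3)*(b^2 - 2*b - 3) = (b - 3)^2*(b + 1)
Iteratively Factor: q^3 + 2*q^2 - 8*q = (q)*(q^2 + 2*q - 8) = q*(q + 4)*(q - 2)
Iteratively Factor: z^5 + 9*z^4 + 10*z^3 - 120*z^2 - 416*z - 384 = (z + 3)*(z^4 + 6*z^3 - 8*z^2 - 96*z - 128) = (z + 3)*(z + 4)*(z^3 + 2*z^2 - 16*z - 32) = (z + 3)*(z + 4)^2*(z^2 - 2*z - 8) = (z - 4)*(z + 3)*(z + 4)^2*(z + 2)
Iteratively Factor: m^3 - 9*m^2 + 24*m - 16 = (m - 4)*(m^2 - 5*m + 4) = (m - 4)*(m - 1)*(m - 4)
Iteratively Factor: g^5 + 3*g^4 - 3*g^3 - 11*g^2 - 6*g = (g + 3)*(g^4 - 3*g^2 - 2*g) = (g - 2)*(g + 3)*(g^3 + 2*g^2 + g) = (g - 2)*(g + 1)*(g + 3)*(g^2 + g) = g*(g - 2)*(g + 1)*(g + 3)*(g + 1)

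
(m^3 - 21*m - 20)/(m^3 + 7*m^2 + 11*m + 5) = (m^2 - m - 20)/(m^2 + 6*m + 5)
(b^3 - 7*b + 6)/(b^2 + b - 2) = (b^2 + b - 6)/(b + 2)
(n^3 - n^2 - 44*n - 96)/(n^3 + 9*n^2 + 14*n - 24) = (n^2 - 5*n - 24)/(n^2 + 5*n - 6)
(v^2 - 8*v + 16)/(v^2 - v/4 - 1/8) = 8*(-v^2 + 8*v - 16)/(-8*v^2 + 2*v + 1)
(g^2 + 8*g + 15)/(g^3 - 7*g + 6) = (g + 5)/(g^2 - 3*g + 2)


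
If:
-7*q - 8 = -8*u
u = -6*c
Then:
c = -u/6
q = 8*u/7 - 8/7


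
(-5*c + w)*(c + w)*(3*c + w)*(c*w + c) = -15*c^4*w - 15*c^4 - 17*c^3*w^2 - 17*c^3*w - c^2*w^3 - c^2*w^2 + c*w^4 + c*w^3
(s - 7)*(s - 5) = s^2 - 12*s + 35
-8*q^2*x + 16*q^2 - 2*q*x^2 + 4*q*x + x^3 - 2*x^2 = (-4*q + x)*(2*q + x)*(x - 2)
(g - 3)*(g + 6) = g^2 + 3*g - 18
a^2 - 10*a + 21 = (a - 7)*(a - 3)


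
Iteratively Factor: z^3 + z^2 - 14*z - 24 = (z + 3)*(z^2 - 2*z - 8) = (z + 2)*(z + 3)*(z - 4)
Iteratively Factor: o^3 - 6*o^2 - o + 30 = (o + 2)*(o^2 - 8*o + 15) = (o - 3)*(o + 2)*(o - 5)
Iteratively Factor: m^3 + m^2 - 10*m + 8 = (m - 1)*(m^2 + 2*m - 8) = (m - 2)*(m - 1)*(m + 4)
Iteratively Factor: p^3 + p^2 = (p)*(p^2 + p) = p^2*(p + 1)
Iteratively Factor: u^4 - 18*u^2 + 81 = (u + 3)*(u^3 - 3*u^2 - 9*u + 27) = (u - 3)*(u + 3)*(u^2 - 9) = (u - 3)^2*(u + 3)*(u + 3)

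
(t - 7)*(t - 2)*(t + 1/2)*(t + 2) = t^4 - 13*t^3/2 - 15*t^2/2 + 26*t + 14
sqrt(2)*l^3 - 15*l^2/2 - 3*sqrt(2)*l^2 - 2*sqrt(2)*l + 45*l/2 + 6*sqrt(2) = (l - 3)*(l - 4*sqrt(2))*(sqrt(2)*l + 1/2)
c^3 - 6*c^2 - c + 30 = (c - 5)*(c - 3)*(c + 2)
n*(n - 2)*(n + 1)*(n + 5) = n^4 + 4*n^3 - 7*n^2 - 10*n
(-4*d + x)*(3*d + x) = -12*d^2 - d*x + x^2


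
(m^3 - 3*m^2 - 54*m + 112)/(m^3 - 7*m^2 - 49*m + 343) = (m^2 - 10*m + 16)/(m^2 - 14*m + 49)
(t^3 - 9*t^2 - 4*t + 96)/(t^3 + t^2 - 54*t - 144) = (t - 4)/(t + 6)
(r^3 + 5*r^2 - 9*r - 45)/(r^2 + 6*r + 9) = (r^2 + 2*r - 15)/(r + 3)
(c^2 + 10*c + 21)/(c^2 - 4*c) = (c^2 + 10*c + 21)/(c*(c - 4))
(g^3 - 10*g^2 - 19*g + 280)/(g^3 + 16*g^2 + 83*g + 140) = (g^2 - 15*g + 56)/(g^2 + 11*g + 28)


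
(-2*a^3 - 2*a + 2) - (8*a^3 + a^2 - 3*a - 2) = -10*a^3 - a^2 + a + 4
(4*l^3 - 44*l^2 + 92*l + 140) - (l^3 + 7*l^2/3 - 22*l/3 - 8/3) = 3*l^3 - 139*l^2/3 + 298*l/3 + 428/3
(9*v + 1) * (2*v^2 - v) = 18*v^3 - 7*v^2 - v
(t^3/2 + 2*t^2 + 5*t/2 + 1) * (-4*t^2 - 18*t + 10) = -2*t^5 - 17*t^4 - 41*t^3 - 29*t^2 + 7*t + 10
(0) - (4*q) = -4*q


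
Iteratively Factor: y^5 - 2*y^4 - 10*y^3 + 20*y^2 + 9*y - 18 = (y - 2)*(y^4 - 10*y^2 + 9) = (y - 2)*(y + 1)*(y^3 - y^2 - 9*y + 9) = (y - 2)*(y - 1)*(y + 1)*(y^2 - 9) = (y - 2)*(y - 1)*(y + 1)*(y + 3)*(y - 3)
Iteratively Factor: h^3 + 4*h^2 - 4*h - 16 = (h - 2)*(h^2 + 6*h + 8) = (h - 2)*(h + 4)*(h + 2)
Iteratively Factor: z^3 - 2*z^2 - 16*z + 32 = (z - 2)*(z^2 - 16) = (z - 4)*(z - 2)*(z + 4)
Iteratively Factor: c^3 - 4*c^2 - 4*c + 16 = (c - 4)*(c^2 - 4) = (c - 4)*(c + 2)*(c - 2)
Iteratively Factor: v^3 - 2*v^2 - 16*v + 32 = (v - 2)*(v^2 - 16) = (v - 2)*(v + 4)*(v - 4)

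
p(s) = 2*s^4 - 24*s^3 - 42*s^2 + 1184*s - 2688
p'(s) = 8*s^3 - 72*s^2 - 84*s + 1184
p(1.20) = -1365.00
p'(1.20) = 993.34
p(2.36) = -381.10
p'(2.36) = 689.90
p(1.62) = -968.41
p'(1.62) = 892.98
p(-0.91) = -3780.76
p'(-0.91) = 1194.79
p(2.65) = -193.34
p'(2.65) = 604.66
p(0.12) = -2546.57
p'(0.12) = 1172.90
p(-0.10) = -2806.80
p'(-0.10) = 1191.67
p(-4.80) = -5622.99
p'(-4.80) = -956.42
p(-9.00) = 13872.00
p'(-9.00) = -9724.00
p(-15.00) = 152352.00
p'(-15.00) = -40756.00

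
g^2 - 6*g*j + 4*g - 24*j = (g + 4)*(g - 6*j)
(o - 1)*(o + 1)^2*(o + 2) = o^4 + 3*o^3 + o^2 - 3*o - 2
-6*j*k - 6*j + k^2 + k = (-6*j + k)*(k + 1)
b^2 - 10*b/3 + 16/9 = (b - 8/3)*(b - 2/3)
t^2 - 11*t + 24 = (t - 8)*(t - 3)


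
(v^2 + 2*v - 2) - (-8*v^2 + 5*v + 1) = 9*v^2 - 3*v - 3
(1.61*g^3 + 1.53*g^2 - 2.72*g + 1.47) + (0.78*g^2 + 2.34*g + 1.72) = 1.61*g^3 + 2.31*g^2 - 0.38*g + 3.19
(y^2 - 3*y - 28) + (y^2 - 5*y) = 2*y^2 - 8*y - 28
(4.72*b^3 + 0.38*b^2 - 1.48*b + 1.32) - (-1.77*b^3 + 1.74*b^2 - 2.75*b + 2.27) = 6.49*b^3 - 1.36*b^2 + 1.27*b - 0.95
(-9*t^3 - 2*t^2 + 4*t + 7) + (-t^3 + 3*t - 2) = -10*t^3 - 2*t^2 + 7*t + 5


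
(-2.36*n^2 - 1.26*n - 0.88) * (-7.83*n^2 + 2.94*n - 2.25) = 18.4788*n^4 + 2.9274*n^3 + 8.496*n^2 + 0.2478*n + 1.98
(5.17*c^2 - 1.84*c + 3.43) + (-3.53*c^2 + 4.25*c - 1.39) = 1.64*c^2 + 2.41*c + 2.04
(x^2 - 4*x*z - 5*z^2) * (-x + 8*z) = -x^3 + 12*x^2*z - 27*x*z^2 - 40*z^3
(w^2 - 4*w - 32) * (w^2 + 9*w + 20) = w^4 + 5*w^3 - 48*w^2 - 368*w - 640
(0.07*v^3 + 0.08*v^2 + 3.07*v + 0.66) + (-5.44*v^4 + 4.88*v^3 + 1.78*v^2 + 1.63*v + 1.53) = -5.44*v^4 + 4.95*v^3 + 1.86*v^2 + 4.7*v + 2.19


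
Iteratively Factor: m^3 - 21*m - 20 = (m + 4)*(m^2 - 4*m - 5) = (m + 1)*(m + 4)*(m - 5)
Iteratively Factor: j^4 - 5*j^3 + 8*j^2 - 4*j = (j)*(j^3 - 5*j^2 + 8*j - 4) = j*(j - 1)*(j^2 - 4*j + 4) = j*(j - 2)*(j - 1)*(j - 2)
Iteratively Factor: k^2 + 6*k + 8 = (k + 2)*(k + 4)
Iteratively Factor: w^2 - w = (w - 1)*(w)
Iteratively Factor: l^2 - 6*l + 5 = (l - 1)*(l - 5)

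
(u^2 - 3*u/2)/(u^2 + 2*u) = (u - 3/2)/(u + 2)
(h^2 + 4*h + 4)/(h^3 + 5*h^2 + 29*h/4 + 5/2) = 4*(h + 2)/(4*h^2 + 12*h + 5)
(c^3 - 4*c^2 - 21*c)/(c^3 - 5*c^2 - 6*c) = (-c^2 + 4*c + 21)/(-c^2 + 5*c + 6)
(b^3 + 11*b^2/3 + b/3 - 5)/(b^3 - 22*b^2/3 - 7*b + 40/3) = (b + 3)/(b - 8)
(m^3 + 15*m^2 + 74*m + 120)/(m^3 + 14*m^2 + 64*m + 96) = (m + 5)/(m + 4)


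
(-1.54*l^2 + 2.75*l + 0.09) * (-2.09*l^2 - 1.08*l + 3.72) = 3.2186*l^4 - 4.0843*l^3 - 8.8869*l^2 + 10.1328*l + 0.3348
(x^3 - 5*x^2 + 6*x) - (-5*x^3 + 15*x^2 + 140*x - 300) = 6*x^3 - 20*x^2 - 134*x + 300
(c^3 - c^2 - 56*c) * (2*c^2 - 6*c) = 2*c^5 - 8*c^4 - 106*c^3 + 336*c^2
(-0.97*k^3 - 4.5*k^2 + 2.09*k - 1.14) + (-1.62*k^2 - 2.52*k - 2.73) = -0.97*k^3 - 6.12*k^2 - 0.43*k - 3.87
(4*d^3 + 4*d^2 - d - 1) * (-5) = -20*d^3 - 20*d^2 + 5*d + 5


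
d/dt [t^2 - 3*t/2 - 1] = 2*t - 3/2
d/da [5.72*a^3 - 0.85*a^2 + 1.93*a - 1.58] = 17.16*a^2 - 1.7*a + 1.93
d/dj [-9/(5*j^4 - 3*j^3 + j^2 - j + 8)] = 9*(20*j^3 - 9*j^2 + 2*j - 1)/(5*j^4 - 3*j^3 + j^2 - j + 8)^2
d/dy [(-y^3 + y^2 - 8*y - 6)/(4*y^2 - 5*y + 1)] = 2*(-2*y^4 + 5*y^3 + 12*y^2 + 25*y - 19)/(16*y^4 - 40*y^3 + 33*y^2 - 10*y + 1)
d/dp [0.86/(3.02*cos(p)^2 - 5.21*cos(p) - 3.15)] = (5.1944*cos(p) - 4.4806)*sin(p)/(-3.02*cos(p)^2 + 5.21*cos(p) + 3.15)^2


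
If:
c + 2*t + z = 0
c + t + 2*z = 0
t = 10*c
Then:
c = 0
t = 0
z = 0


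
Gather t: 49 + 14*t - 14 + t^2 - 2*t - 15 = t^2 + 12*t + 20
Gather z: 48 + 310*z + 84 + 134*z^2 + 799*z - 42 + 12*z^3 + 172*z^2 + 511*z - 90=12*z^3 + 306*z^2 + 1620*z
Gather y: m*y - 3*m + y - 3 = -3*m + y*(m + 1) - 3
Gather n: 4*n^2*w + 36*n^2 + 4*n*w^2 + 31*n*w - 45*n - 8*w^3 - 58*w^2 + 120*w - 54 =n^2*(4*w + 36) + n*(4*w^2 + 31*w - 45) - 8*w^3 - 58*w^2 + 120*w - 54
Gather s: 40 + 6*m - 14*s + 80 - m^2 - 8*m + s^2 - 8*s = -m^2 - 2*m + s^2 - 22*s + 120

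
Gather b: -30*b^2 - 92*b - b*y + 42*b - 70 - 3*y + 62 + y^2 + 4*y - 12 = -30*b^2 + b*(-y - 50) + y^2 + y - 20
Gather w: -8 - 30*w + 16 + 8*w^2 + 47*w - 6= 8*w^2 + 17*w + 2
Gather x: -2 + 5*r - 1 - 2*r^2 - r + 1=-2*r^2 + 4*r - 2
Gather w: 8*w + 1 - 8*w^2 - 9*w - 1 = -8*w^2 - w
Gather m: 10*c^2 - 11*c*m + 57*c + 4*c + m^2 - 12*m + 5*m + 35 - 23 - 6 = 10*c^2 + 61*c + m^2 + m*(-11*c - 7) + 6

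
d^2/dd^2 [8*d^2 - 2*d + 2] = 16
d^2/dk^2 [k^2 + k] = 2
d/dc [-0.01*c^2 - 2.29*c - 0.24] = -0.02*c - 2.29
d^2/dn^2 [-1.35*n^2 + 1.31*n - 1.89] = -2.70000000000000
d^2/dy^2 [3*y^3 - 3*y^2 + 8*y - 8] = 18*y - 6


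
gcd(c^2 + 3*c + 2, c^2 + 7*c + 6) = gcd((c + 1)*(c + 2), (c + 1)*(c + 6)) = c + 1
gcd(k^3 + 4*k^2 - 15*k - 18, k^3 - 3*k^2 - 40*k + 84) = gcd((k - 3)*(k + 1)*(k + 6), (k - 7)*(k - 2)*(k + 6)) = k + 6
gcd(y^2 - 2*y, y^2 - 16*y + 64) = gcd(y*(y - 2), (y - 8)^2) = 1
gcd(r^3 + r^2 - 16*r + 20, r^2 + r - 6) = r - 2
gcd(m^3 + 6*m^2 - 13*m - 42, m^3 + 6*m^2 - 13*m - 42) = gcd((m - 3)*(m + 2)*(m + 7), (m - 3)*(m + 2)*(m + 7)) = m^3 + 6*m^2 - 13*m - 42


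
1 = 1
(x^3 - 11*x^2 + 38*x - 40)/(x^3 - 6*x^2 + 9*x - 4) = (x^2 - 7*x + 10)/(x^2 - 2*x + 1)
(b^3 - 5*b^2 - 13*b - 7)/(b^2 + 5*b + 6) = (b^3 - 5*b^2 - 13*b - 7)/(b^2 + 5*b + 6)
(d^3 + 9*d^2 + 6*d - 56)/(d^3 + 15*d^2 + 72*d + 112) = (d - 2)/(d + 4)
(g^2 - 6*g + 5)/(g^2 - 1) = (g - 5)/(g + 1)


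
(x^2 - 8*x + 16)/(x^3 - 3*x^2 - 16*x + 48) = (x - 4)/(x^2 + x - 12)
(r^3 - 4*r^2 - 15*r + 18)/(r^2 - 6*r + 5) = (r^2 - 3*r - 18)/(r - 5)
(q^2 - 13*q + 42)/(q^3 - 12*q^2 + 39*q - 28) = (q - 6)/(q^2 - 5*q + 4)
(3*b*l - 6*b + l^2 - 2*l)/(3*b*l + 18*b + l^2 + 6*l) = (l - 2)/(l + 6)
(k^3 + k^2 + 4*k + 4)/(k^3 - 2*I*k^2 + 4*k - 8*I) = (k + 1)/(k - 2*I)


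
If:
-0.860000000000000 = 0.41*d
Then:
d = -2.10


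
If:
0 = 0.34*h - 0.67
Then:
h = 1.97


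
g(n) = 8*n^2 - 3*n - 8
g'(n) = 16*n - 3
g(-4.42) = 161.55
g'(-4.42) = -73.72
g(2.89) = 50.15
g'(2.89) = 43.24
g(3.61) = 85.43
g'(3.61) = 54.76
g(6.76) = 337.30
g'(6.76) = 105.16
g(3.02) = 55.90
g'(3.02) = 45.32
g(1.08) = -1.91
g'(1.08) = 14.28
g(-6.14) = 312.02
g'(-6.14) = -101.24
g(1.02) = -2.74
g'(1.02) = 13.32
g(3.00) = 55.00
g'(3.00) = 45.00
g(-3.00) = 73.00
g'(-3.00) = -51.00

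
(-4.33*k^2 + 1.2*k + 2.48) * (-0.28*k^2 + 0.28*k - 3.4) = 1.2124*k^4 - 1.5484*k^3 + 14.3636*k^2 - 3.3856*k - 8.432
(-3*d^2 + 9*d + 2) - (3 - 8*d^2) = 5*d^2 + 9*d - 1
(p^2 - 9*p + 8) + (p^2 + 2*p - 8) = 2*p^2 - 7*p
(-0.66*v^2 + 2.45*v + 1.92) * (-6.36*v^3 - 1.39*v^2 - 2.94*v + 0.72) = 4.1976*v^5 - 14.6646*v^4 - 13.6763*v^3 - 10.347*v^2 - 3.8808*v + 1.3824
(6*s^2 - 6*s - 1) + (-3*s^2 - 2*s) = 3*s^2 - 8*s - 1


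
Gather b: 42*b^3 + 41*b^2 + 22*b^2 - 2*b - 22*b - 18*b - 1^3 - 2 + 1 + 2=42*b^3 + 63*b^2 - 42*b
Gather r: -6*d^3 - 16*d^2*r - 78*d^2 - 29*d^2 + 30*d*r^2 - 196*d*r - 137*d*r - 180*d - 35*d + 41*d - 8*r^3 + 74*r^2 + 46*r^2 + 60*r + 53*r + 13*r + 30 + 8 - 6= -6*d^3 - 107*d^2 - 174*d - 8*r^3 + r^2*(30*d + 120) + r*(-16*d^2 - 333*d + 126) + 32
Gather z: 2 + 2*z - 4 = 2*z - 2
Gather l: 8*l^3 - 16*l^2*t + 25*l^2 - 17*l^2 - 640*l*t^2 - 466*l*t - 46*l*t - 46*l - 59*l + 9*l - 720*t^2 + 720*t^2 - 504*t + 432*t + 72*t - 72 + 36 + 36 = 8*l^3 + l^2*(8 - 16*t) + l*(-640*t^2 - 512*t - 96)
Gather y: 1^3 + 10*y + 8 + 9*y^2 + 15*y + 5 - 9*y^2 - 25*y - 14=0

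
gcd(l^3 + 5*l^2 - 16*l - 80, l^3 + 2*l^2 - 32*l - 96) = l + 4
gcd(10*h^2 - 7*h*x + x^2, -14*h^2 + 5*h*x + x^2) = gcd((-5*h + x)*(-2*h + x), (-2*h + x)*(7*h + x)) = -2*h + x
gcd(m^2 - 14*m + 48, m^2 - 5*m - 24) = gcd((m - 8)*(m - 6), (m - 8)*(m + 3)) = m - 8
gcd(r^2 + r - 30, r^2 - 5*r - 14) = 1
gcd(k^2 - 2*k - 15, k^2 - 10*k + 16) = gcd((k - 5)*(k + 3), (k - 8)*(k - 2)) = 1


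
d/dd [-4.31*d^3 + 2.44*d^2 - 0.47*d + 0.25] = -12.93*d^2 + 4.88*d - 0.47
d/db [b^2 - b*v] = 2*b - v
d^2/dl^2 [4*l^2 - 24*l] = 8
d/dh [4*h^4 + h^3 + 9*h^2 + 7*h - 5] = 16*h^3 + 3*h^2 + 18*h + 7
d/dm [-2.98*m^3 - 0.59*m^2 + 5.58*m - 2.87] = -8.94*m^2 - 1.18*m + 5.58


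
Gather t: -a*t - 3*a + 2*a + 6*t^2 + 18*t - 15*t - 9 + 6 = -a + 6*t^2 + t*(3 - a) - 3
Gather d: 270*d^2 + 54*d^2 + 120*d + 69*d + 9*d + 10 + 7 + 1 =324*d^2 + 198*d + 18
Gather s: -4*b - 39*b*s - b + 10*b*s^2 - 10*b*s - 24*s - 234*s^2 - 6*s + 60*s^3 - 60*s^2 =-5*b + 60*s^3 + s^2*(10*b - 294) + s*(-49*b - 30)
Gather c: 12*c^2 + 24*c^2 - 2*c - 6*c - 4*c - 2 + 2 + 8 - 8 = 36*c^2 - 12*c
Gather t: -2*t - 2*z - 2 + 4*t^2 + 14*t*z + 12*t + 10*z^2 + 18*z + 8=4*t^2 + t*(14*z + 10) + 10*z^2 + 16*z + 6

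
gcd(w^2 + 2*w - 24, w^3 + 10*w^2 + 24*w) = w + 6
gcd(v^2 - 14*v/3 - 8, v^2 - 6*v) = v - 6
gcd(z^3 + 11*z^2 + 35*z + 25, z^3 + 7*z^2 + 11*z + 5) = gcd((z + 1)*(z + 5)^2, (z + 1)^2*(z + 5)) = z^2 + 6*z + 5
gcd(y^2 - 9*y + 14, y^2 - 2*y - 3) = 1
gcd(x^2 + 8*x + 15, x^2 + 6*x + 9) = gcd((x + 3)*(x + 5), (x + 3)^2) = x + 3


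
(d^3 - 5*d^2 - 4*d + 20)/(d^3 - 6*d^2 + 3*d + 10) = (d + 2)/(d + 1)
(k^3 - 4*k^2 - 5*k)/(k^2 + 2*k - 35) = k*(k + 1)/(k + 7)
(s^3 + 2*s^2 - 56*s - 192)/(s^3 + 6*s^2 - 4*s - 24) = (s^2 - 4*s - 32)/(s^2 - 4)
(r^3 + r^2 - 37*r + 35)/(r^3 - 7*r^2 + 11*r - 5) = (r + 7)/(r - 1)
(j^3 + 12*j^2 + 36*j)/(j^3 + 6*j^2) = (j + 6)/j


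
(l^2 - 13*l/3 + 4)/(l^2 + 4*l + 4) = (l^2 - 13*l/3 + 4)/(l^2 + 4*l + 4)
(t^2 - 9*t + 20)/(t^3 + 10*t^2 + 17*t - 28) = (t^2 - 9*t + 20)/(t^3 + 10*t^2 + 17*t - 28)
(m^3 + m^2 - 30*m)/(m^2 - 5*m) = m + 6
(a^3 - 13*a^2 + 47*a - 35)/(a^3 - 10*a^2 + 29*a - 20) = (a - 7)/(a - 4)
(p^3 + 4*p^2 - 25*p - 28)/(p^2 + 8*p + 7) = p - 4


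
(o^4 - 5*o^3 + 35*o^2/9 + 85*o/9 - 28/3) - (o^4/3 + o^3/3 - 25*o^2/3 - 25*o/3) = 2*o^4/3 - 16*o^3/3 + 110*o^2/9 + 160*o/9 - 28/3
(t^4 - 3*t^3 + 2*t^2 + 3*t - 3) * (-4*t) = -4*t^5 + 12*t^4 - 8*t^3 - 12*t^2 + 12*t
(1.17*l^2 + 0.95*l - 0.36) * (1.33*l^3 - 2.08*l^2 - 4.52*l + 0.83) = 1.5561*l^5 - 1.1701*l^4 - 7.7432*l^3 - 2.5741*l^2 + 2.4157*l - 0.2988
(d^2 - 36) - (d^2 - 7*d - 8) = 7*d - 28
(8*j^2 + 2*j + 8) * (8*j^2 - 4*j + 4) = 64*j^4 - 16*j^3 + 88*j^2 - 24*j + 32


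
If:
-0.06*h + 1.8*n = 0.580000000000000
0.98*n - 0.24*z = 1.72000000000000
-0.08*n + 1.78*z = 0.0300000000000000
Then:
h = 43.70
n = 1.78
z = 0.10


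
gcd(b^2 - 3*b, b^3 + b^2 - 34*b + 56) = 1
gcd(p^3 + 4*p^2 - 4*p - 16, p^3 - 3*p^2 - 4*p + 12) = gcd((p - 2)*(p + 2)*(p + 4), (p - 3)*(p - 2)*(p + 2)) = p^2 - 4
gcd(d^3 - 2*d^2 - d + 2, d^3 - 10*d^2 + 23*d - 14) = d^2 - 3*d + 2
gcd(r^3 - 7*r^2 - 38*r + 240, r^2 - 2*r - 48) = r^2 - 2*r - 48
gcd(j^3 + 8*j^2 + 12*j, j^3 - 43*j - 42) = j + 6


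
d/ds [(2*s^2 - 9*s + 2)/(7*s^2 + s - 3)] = 5*(13*s^2 - 8*s + 5)/(49*s^4 + 14*s^3 - 41*s^2 - 6*s + 9)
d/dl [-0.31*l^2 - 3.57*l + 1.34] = -0.62*l - 3.57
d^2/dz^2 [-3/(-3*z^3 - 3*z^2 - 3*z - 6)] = 2*(-(3*z + 1)*(z^3 + z^2 + z + 2) + (3*z^2 + 2*z + 1)^2)/(z^3 + z^2 + z + 2)^3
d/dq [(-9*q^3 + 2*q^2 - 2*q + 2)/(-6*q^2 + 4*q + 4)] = (27*q^4 - 36*q^3 - 56*q^2 + 20*q - 8)/(2*(9*q^4 - 12*q^3 - 8*q^2 + 8*q + 4))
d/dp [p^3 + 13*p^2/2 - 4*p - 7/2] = 3*p^2 + 13*p - 4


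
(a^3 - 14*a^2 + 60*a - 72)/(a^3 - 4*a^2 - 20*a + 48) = (a - 6)/(a + 4)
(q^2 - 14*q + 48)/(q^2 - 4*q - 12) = (q - 8)/(q + 2)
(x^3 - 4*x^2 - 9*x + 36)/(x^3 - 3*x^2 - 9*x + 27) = (x - 4)/(x - 3)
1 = 1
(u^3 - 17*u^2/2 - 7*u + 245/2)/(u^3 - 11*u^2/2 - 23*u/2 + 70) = (u - 7)/(u - 4)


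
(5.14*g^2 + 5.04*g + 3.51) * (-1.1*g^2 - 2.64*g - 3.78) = -5.654*g^4 - 19.1136*g^3 - 36.5958*g^2 - 28.3176*g - 13.2678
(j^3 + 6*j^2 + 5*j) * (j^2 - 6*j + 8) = j^5 - 23*j^3 + 18*j^2 + 40*j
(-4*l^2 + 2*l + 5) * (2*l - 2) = -8*l^3 + 12*l^2 + 6*l - 10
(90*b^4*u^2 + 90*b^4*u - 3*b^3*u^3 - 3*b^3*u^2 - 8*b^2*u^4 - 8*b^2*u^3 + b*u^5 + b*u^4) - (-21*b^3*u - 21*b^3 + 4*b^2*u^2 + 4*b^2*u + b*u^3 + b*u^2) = 90*b^4*u^2 + 90*b^4*u - 3*b^3*u^3 - 3*b^3*u^2 + 21*b^3*u + 21*b^3 - 8*b^2*u^4 - 8*b^2*u^3 - 4*b^2*u^2 - 4*b^2*u + b*u^5 + b*u^4 - b*u^3 - b*u^2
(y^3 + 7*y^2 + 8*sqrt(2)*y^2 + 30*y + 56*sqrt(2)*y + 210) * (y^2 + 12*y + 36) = y^5 + 8*sqrt(2)*y^4 + 19*y^4 + 150*y^3 + 152*sqrt(2)*y^3 + 822*y^2 + 960*sqrt(2)*y^2 + 2016*sqrt(2)*y + 3600*y + 7560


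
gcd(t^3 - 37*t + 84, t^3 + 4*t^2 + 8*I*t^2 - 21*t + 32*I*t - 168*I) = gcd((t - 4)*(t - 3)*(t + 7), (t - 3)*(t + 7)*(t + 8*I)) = t^2 + 4*t - 21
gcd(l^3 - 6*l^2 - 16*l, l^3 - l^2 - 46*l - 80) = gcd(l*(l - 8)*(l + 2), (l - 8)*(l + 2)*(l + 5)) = l^2 - 6*l - 16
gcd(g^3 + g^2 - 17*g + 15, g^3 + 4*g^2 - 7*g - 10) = g + 5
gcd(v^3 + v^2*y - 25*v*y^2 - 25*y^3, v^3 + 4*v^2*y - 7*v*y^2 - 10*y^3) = v^2 + 6*v*y + 5*y^2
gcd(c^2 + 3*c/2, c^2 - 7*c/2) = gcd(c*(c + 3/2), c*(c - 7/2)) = c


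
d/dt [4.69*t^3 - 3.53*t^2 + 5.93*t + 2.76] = 14.07*t^2 - 7.06*t + 5.93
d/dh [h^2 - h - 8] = 2*h - 1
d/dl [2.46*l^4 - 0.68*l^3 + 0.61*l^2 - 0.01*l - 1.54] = 9.84*l^3 - 2.04*l^2 + 1.22*l - 0.01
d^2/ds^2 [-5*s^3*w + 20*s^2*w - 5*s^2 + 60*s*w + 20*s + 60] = -30*s*w + 40*w - 10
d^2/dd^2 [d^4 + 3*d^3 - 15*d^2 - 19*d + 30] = 12*d^2 + 18*d - 30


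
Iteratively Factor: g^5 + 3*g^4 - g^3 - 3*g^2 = (g + 1)*(g^4 + 2*g^3 - 3*g^2) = (g - 1)*(g + 1)*(g^3 + 3*g^2) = (g - 1)*(g + 1)*(g + 3)*(g^2) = g*(g - 1)*(g + 1)*(g + 3)*(g)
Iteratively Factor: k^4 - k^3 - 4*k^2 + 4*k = (k - 2)*(k^3 + k^2 - 2*k) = (k - 2)*(k + 2)*(k^2 - k) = (k - 2)*(k - 1)*(k + 2)*(k)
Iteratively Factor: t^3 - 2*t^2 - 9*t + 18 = (t - 2)*(t^2 - 9) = (t - 3)*(t - 2)*(t + 3)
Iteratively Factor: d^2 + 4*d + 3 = (d + 1)*(d + 3)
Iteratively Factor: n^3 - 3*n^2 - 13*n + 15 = (n - 5)*(n^2 + 2*n - 3) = (n - 5)*(n + 3)*(n - 1)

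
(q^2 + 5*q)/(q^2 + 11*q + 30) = q/(q + 6)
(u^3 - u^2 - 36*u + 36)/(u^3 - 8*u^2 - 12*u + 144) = (u^2 + 5*u - 6)/(u^2 - 2*u - 24)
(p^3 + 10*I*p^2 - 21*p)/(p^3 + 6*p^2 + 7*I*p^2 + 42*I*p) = (p + 3*I)/(p + 6)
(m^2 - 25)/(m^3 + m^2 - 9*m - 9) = (m^2 - 25)/(m^3 + m^2 - 9*m - 9)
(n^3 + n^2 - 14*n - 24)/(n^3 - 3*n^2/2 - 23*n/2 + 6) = 2*(n + 2)/(2*n - 1)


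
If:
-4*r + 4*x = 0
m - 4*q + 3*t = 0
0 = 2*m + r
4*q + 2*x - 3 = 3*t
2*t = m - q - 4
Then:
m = -1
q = -17/11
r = 2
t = -19/11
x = 2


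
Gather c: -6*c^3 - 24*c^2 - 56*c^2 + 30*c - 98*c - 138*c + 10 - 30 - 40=-6*c^3 - 80*c^2 - 206*c - 60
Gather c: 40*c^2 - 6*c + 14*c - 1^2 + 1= 40*c^2 + 8*c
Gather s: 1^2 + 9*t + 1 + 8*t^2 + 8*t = 8*t^2 + 17*t + 2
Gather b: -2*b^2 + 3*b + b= -2*b^2 + 4*b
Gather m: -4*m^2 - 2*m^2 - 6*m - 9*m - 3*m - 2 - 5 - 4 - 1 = -6*m^2 - 18*m - 12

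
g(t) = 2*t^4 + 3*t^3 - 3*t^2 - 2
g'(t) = 8*t^3 + 9*t^2 - 6*t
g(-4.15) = 325.14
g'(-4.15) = -391.88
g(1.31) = 5.49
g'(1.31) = 25.57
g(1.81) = 27.43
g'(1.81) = 66.06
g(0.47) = -2.25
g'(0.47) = -0.00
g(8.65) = 12911.99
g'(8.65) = 5799.22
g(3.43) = 360.59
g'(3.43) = 408.13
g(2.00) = 42.00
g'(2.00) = 88.00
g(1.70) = 20.77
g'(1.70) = 55.11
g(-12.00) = 35854.00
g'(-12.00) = -12456.00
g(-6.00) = 1834.00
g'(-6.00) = -1368.00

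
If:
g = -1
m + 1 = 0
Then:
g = -1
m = -1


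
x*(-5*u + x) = -5*u*x + x^2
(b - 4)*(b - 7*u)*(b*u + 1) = b^3*u - 7*b^2*u^2 - 4*b^2*u + b^2 + 28*b*u^2 - 7*b*u - 4*b + 28*u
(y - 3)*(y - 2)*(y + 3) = y^3 - 2*y^2 - 9*y + 18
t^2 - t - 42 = (t - 7)*(t + 6)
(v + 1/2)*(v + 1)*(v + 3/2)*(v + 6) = v^4 + 9*v^3 + 83*v^2/4 + 69*v/4 + 9/2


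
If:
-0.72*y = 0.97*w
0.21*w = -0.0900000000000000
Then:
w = -0.43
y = 0.58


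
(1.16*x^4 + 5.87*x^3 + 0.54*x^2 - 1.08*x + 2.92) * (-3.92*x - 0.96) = -4.5472*x^5 - 24.124*x^4 - 7.752*x^3 + 3.7152*x^2 - 10.4096*x - 2.8032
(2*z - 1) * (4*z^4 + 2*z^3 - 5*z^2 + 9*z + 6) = 8*z^5 - 12*z^3 + 23*z^2 + 3*z - 6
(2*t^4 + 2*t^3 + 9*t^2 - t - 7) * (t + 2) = 2*t^5 + 6*t^4 + 13*t^3 + 17*t^2 - 9*t - 14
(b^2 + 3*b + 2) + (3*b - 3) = b^2 + 6*b - 1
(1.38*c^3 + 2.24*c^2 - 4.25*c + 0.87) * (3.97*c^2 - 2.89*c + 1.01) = 5.4786*c^5 + 4.9046*c^4 - 21.9523*c^3 + 17.9988*c^2 - 6.8068*c + 0.8787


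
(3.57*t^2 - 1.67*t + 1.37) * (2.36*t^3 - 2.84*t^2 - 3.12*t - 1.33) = 8.4252*t^5 - 14.08*t^4 - 3.1624*t^3 - 3.4285*t^2 - 2.0533*t - 1.8221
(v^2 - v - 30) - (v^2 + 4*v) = -5*v - 30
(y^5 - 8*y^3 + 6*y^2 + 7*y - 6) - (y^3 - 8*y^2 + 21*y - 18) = y^5 - 9*y^3 + 14*y^2 - 14*y + 12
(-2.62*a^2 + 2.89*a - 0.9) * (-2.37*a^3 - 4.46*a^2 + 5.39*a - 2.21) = 6.2094*a^5 + 4.8359*a^4 - 24.8782*a^3 + 25.3813*a^2 - 11.2379*a + 1.989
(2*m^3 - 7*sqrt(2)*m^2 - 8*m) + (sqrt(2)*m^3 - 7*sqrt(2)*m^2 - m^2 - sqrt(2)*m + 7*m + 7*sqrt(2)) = sqrt(2)*m^3 + 2*m^3 - 14*sqrt(2)*m^2 - m^2 - sqrt(2)*m - m + 7*sqrt(2)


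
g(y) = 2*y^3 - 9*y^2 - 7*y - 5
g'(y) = 6*y^2 - 18*y - 7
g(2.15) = -41.78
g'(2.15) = -17.96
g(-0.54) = -4.16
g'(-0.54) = 4.47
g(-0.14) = -4.20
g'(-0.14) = -4.36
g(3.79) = -51.93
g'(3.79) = 10.96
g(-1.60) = -25.03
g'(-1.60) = 37.16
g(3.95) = -49.81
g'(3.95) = 15.52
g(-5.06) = -459.12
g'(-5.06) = 237.70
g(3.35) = -54.26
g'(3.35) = 0.03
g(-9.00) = -2129.00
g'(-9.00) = 641.00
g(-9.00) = -2129.00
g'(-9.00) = 641.00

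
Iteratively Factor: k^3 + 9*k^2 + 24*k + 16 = (k + 4)*(k^2 + 5*k + 4) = (k + 4)^2*(k + 1)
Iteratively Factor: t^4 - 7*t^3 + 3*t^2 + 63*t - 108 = (t + 3)*(t^3 - 10*t^2 + 33*t - 36) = (t - 3)*(t + 3)*(t^2 - 7*t + 12) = (t - 3)^2*(t + 3)*(t - 4)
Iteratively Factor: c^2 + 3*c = (c + 3)*(c)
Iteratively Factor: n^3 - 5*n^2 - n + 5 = (n - 1)*(n^2 - 4*n - 5) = (n - 1)*(n + 1)*(n - 5)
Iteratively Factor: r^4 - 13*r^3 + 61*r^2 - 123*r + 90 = (r - 5)*(r^3 - 8*r^2 + 21*r - 18) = (r - 5)*(r - 2)*(r^2 - 6*r + 9) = (r - 5)*(r - 3)*(r - 2)*(r - 3)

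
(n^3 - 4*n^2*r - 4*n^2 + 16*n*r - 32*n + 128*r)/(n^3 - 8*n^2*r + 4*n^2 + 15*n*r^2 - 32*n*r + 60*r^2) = (n^2 - 4*n*r - 8*n + 32*r)/(n^2 - 8*n*r + 15*r^2)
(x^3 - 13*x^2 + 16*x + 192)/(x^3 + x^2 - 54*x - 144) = (x - 8)/(x + 6)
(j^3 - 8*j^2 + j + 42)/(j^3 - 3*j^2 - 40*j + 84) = (j^2 - j - 6)/(j^2 + 4*j - 12)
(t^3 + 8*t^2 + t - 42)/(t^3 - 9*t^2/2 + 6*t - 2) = 2*(t^2 + 10*t + 21)/(2*t^2 - 5*t + 2)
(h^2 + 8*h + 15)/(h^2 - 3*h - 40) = (h + 3)/(h - 8)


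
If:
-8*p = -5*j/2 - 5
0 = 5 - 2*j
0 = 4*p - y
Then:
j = 5/2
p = 45/32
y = 45/8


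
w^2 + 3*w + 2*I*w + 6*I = (w + 3)*(w + 2*I)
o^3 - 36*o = o*(o - 6)*(o + 6)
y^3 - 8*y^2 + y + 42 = (y - 7)*(y - 3)*(y + 2)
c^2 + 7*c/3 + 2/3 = (c + 1/3)*(c + 2)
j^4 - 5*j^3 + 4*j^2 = j^2*(j - 4)*(j - 1)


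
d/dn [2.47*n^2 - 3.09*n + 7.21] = 4.94*n - 3.09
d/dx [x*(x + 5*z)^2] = (x + 5*z)*(3*x + 5*z)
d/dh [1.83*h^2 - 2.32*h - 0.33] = 3.66*h - 2.32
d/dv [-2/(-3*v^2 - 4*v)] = 4*(-3*v - 2)/(v^2*(3*v + 4)^2)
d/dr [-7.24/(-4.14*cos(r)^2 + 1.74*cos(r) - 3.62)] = (59.9472*cos(r) - 12.5976)*sin(r)/(4.14*cos(r)^2 - 1.74*cos(r) + 3.62)^2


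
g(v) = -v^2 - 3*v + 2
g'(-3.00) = 3.00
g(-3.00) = 2.00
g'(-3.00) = 3.00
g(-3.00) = 2.00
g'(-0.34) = -2.32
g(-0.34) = 2.90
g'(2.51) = -8.02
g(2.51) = -11.83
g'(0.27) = -3.54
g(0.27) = 1.12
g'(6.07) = -15.14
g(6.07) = -53.05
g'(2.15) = -7.30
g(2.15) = -9.07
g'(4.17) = -11.34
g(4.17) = -27.90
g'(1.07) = -5.14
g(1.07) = -2.35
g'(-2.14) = 1.28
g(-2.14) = 3.84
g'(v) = -2*v - 3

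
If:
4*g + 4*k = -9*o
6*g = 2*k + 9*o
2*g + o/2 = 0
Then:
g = 0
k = 0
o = 0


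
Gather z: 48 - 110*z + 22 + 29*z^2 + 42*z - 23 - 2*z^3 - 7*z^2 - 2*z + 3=-2*z^3 + 22*z^2 - 70*z + 50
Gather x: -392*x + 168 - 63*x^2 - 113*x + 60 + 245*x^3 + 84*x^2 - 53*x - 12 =245*x^3 + 21*x^2 - 558*x + 216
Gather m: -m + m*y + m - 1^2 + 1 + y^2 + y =m*y + y^2 + y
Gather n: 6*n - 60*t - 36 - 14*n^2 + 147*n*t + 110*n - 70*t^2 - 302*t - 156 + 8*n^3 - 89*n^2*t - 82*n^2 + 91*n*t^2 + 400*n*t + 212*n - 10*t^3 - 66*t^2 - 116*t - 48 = 8*n^3 + n^2*(-89*t - 96) + n*(91*t^2 + 547*t + 328) - 10*t^3 - 136*t^2 - 478*t - 240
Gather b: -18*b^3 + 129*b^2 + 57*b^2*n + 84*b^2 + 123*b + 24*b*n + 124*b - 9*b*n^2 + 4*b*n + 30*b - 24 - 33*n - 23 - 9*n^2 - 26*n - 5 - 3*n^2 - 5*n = -18*b^3 + b^2*(57*n + 213) + b*(-9*n^2 + 28*n + 277) - 12*n^2 - 64*n - 52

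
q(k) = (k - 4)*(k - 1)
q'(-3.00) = -11.00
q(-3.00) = 28.00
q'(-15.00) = -35.00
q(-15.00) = 304.00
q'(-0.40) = -5.80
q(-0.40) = 6.16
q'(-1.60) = -8.20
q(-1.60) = 14.56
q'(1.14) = -2.72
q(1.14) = -0.40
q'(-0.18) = -5.36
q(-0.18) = 4.93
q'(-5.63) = -16.26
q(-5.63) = 63.85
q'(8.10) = 11.20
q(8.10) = 29.11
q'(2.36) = -0.28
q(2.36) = -2.23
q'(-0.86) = -6.72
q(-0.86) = 9.04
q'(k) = 2*k - 5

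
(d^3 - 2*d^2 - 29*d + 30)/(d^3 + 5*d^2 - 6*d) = (d^2 - d - 30)/(d*(d + 6))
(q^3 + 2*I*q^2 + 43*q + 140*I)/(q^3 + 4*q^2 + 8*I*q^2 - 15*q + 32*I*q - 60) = (q^2 - 3*I*q + 28)/(q^2 + q*(4 + 3*I) + 12*I)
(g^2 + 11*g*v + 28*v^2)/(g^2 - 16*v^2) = (-g - 7*v)/(-g + 4*v)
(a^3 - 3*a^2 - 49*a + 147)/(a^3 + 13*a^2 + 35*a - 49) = (a^2 - 10*a + 21)/(a^2 + 6*a - 7)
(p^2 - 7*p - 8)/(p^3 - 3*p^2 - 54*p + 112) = (p + 1)/(p^2 + 5*p - 14)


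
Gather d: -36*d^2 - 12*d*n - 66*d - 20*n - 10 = -36*d^2 + d*(-12*n - 66) - 20*n - 10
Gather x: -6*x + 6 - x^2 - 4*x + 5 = -x^2 - 10*x + 11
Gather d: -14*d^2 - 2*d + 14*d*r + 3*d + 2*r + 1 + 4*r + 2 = -14*d^2 + d*(14*r + 1) + 6*r + 3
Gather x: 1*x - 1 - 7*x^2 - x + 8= 7 - 7*x^2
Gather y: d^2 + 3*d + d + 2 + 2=d^2 + 4*d + 4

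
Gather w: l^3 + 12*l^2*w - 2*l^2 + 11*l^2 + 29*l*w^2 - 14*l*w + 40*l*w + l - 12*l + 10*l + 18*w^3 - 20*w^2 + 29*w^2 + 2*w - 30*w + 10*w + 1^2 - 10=l^3 + 9*l^2 - l + 18*w^3 + w^2*(29*l + 9) + w*(12*l^2 + 26*l - 18) - 9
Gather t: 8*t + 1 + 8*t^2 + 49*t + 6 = 8*t^2 + 57*t + 7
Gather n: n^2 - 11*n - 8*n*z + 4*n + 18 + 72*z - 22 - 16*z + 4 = n^2 + n*(-8*z - 7) + 56*z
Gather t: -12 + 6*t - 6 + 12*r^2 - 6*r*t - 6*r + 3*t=12*r^2 - 6*r + t*(9 - 6*r) - 18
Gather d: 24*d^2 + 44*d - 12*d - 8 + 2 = 24*d^2 + 32*d - 6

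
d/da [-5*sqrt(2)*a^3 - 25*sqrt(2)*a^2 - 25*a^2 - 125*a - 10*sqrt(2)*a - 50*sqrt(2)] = -15*sqrt(2)*a^2 - 50*sqrt(2)*a - 50*a - 125 - 10*sqrt(2)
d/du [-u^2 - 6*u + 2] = -2*u - 6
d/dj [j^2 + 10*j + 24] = 2*j + 10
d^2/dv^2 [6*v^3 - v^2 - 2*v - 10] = 36*v - 2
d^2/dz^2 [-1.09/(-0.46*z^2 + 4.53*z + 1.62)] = (0.461288*z^2 - 4.542684*z - 1.09*(0.92*z - 4.53)*(1.84*z - 9.06) - 1.624536)/(-0.46*z^2 + 4.53*z + 1.62)^3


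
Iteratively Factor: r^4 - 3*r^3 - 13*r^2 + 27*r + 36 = (r + 1)*(r^3 - 4*r^2 - 9*r + 36) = (r - 4)*(r + 1)*(r^2 - 9) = (r - 4)*(r + 1)*(r + 3)*(r - 3)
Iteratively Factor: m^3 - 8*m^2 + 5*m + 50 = (m + 2)*(m^2 - 10*m + 25) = (m - 5)*(m + 2)*(m - 5)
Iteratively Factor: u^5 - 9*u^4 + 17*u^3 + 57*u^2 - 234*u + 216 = (u + 3)*(u^4 - 12*u^3 + 53*u^2 - 102*u + 72) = (u - 3)*(u + 3)*(u^3 - 9*u^2 + 26*u - 24) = (u - 3)^2*(u + 3)*(u^2 - 6*u + 8) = (u - 4)*(u - 3)^2*(u + 3)*(u - 2)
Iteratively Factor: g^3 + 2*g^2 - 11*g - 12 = (g + 1)*(g^2 + g - 12) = (g - 3)*(g + 1)*(g + 4)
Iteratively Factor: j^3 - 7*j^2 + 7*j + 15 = (j - 3)*(j^2 - 4*j - 5) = (j - 5)*(j - 3)*(j + 1)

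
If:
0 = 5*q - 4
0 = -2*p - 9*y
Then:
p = -9*y/2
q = 4/5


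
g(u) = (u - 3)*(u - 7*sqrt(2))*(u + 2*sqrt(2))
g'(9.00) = 54.93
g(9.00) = -63.84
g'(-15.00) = 970.35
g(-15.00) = -5455.19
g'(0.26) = -11.82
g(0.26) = 81.57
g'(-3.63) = 105.86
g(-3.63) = -71.90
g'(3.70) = -40.24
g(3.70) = -28.33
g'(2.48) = -38.29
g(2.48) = 20.48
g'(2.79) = -39.63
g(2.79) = 8.39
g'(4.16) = -38.66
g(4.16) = -46.53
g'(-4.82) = 160.00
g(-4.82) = -229.24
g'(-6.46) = 248.53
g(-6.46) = -562.03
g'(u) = (u - 3)*(u - 7*sqrt(2)) + (u - 3)*(u + 2*sqrt(2)) + (u - 7*sqrt(2))*(u + 2*sqrt(2))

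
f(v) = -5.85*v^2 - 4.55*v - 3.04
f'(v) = -11.7*v - 4.55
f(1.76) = -29.17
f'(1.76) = -25.14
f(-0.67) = -2.62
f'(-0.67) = 3.29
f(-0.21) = -2.34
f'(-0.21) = -2.09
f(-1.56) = -10.18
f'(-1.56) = 13.70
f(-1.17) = -5.72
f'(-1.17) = 9.14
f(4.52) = -143.12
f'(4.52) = -57.43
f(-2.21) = -21.56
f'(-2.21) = 21.31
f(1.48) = -22.59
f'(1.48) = -21.87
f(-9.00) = -435.94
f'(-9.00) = 100.75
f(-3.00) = -42.04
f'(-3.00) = 30.55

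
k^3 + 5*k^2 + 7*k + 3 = (k + 1)^2*(k + 3)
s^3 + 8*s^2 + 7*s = s*(s + 1)*(s + 7)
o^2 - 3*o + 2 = (o - 2)*(o - 1)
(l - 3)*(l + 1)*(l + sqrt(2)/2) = l^3 - 2*l^2 + sqrt(2)*l^2/2 - 3*l - sqrt(2)*l - 3*sqrt(2)/2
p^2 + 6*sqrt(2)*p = p*(p + 6*sqrt(2))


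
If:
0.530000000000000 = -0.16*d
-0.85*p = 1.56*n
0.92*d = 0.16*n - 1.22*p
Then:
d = -3.31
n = -1.27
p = 2.33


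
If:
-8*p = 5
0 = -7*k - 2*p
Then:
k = 5/28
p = -5/8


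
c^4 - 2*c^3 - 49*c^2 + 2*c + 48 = (c - 8)*(c - 1)*(c + 1)*(c + 6)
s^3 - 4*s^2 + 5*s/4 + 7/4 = (s - 7/2)*(s - 1)*(s + 1/2)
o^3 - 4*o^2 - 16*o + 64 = (o - 4)^2*(o + 4)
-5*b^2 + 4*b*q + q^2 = (-b + q)*(5*b + q)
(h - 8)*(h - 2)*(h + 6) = h^3 - 4*h^2 - 44*h + 96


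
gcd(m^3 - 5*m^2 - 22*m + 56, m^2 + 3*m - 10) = m - 2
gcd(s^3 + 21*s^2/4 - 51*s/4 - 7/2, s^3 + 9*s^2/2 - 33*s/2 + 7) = s^2 + 5*s - 14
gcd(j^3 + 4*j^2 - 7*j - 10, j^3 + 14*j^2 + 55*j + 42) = j + 1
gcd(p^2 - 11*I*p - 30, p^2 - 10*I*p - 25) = p - 5*I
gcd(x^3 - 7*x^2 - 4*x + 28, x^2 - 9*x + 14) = x^2 - 9*x + 14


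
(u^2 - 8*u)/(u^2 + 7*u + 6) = u*(u - 8)/(u^2 + 7*u + 6)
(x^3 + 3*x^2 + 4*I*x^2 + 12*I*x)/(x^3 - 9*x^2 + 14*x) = (x^2 + x*(3 + 4*I) + 12*I)/(x^2 - 9*x + 14)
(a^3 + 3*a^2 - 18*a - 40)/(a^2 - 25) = (a^2 - 2*a - 8)/(a - 5)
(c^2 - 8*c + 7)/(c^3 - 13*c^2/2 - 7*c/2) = 2*(c - 1)/(c*(2*c + 1))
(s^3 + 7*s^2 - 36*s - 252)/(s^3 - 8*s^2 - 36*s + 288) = (s + 7)/(s - 8)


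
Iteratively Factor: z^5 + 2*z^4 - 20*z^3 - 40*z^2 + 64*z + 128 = (z + 2)*(z^4 - 20*z^2 + 64) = (z + 2)^2*(z^3 - 2*z^2 - 16*z + 32) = (z - 2)*(z + 2)^2*(z^2 - 16) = (z - 4)*(z - 2)*(z + 2)^2*(z + 4)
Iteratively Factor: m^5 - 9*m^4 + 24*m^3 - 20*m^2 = (m - 2)*(m^4 - 7*m^3 + 10*m^2) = (m - 5)*(m - 2)*(m^3 - 2*m^2) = (m - 5)*(m - 2)^2*(m^2) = m*(m - 5)*(m - 2)^2*(m)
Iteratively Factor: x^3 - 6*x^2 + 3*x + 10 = (x + 1)*(x^2 - 7*x + 10) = (x - 5)*(x + 1)*(x - 2)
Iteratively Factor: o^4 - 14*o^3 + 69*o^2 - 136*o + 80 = (o - 4)*(o^3 - 10*o^2 + 29*o - 20) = (o - 5)*(o - 4)*(o^2 - 5*o + 4) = (o - 5)*(o - 4)*(o - 1)*(o - 4)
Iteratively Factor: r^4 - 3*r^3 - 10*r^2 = (r - 5)*(r^3 + 2*r^2) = r*(r - 5)*(r^2 + 2*r) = r*(r - 5)*(r + 2)*(r)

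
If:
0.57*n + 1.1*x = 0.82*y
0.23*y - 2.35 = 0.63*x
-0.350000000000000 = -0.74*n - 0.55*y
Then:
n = 3.86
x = -5.39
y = -4.55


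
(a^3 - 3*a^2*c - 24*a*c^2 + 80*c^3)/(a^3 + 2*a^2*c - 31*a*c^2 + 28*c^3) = (a^2 + a*c - 20*c^2)/(a^2 + 6*a*c - 7*c^2)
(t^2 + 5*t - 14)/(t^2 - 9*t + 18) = (t^2 + 5*t - 14)/(t^2 - 9*t + 18)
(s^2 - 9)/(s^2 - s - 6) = (s + 3)/(s + 2)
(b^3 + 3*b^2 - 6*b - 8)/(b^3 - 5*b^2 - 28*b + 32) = (b^2 - b - 2)/(b^2 - 9*b + 8)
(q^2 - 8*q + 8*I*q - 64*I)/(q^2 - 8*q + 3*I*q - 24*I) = (q + 8*I)/(q + 3*I)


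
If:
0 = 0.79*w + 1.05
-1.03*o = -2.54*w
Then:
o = -3.28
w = -1.33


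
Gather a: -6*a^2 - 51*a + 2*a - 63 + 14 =-6*a^2 - 49*a - 49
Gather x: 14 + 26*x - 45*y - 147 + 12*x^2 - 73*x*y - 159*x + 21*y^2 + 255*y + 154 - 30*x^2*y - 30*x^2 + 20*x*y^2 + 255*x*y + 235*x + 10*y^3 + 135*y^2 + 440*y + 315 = x^2*(-30*y - 18) + x*(20*y^2 + 182*y + 102) + 10*y^3 + 156*y^2 + 650*y + 336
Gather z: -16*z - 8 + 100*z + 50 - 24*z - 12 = 60*z + 30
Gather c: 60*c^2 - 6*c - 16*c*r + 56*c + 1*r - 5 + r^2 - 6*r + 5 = 60*c^2 + c*(50 - 16*r) + r^2 - 5*r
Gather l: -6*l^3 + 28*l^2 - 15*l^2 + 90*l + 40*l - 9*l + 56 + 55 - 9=-6*l^3 + 13*l^2 + 121*l + 102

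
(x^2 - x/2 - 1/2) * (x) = x^3 - x^2/2 - x/2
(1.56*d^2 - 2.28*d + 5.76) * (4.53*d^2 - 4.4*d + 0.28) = 7.0668*d^4 - 17.1924*d^3 + 36.5616*d^2 - 25.9824*d + 1.6128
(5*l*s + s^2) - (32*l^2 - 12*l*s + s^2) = -32*l^2 + 17*l*s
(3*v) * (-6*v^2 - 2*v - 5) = -18*v^3 - 6*v^2 - 15*v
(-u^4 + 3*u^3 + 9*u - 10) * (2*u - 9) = -2*u^5 + 15*u^4 - 27*u^3 + 18*u^2 - 101*u + 90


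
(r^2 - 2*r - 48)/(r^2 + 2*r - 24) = (r - 8)/(r - 4)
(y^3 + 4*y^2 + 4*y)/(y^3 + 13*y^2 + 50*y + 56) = y*(y + 2)/(y^2 + 11*y + 28)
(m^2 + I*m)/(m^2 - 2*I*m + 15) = m*(m + I)/(m^2 - 2*I*m + 15)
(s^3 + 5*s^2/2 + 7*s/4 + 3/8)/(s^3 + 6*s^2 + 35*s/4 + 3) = (s + 1/2)/(s + 4)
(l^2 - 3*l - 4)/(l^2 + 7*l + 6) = (l - 4)/(l + 6)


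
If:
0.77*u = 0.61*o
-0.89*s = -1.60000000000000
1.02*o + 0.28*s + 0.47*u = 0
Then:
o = -0.36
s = 1.80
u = -0.29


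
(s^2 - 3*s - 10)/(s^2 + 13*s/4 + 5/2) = 4*(s - 5)/(4*s + 5)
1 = 1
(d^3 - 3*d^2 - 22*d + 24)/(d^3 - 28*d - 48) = (d - 1)/(d + 2)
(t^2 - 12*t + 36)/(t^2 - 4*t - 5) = (-t^2 + 12*t - 36)/(-t^2 + 4*t + 5)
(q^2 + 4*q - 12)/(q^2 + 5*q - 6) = (q - 2)/(q - 1)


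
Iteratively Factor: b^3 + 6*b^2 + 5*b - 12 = (b + 4)*(b^2 + 2*b - 3) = (b + 3)*(b + 4)*(b - 1)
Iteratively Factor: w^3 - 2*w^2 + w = (w - 1)*(w^2 - w) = w*(w - 1)*(w - 1)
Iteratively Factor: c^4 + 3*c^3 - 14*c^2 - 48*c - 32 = (c + 2)*(c^3 + c^2 - 16*c - 16) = (c + 1)*(c + 2)*(c^2 - 16) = (c + 1)*(c + 2)*(c + 4)*(c - 4)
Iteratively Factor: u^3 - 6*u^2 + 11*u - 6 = (u - 2)*(u^2 - 4*u + 3) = (u - 3)*(u - 2)*(u - 1)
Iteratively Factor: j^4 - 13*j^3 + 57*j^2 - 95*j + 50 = (j - 5)*(j^3 - 8*j^2 + 17*j - 10) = (j - 5)*(j - 1)*(j^2 - 7*j + 10) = (j - 5)^2*(j - 1)*(j - 2)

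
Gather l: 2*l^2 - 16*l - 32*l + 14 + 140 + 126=2*l^2 - 48*l + 280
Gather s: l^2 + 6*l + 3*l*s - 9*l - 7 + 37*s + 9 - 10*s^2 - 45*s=l^2 - 3*l - 10*s^2 + s*(3*l - 8) + 2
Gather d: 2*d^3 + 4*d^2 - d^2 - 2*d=2*d^3 + 3*d^2 - 2*d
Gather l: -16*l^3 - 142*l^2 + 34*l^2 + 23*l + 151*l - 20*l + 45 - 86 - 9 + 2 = -16*l^3 - 108*l^2 + 154*l - 48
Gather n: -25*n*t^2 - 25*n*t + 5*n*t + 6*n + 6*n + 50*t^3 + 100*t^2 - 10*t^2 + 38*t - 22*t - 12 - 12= n*(-25*t^2 - 20*t + 12) + 50*t^3 + 90*t^2 + 16*t - 24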